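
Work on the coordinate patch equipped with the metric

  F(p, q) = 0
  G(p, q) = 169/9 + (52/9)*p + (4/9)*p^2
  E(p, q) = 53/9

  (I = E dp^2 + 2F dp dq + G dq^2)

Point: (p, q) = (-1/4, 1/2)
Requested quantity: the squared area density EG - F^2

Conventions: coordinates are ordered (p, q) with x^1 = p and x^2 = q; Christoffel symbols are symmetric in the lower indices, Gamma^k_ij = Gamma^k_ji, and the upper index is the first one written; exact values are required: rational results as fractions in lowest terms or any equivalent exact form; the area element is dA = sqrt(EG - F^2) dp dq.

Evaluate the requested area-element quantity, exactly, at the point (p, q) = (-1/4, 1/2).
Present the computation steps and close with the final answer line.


E = 53/9, F = 0, G = 625/36; EG - F^2 = 33125/324

Answer: EG - F^2 = 33125/324


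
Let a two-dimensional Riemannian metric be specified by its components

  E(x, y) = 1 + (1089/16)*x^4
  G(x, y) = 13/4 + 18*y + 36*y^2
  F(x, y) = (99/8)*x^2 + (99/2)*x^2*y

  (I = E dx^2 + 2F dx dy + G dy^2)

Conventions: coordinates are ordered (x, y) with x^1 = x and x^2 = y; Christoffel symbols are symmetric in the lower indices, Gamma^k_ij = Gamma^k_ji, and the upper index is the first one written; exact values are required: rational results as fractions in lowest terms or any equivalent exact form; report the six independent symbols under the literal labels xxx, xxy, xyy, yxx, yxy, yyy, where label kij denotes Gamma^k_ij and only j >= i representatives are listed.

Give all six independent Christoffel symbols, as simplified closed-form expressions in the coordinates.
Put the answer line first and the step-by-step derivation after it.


Answer: Gamma_xxx = 2178*x^3/(1089*x^4 + 576*y^2 + 288*y + 52), Gamma_xxy = 0, Gamma_xyy = 792*x^2/(1089*x^4 + 576*y^2 + 288*y + 52), Gamma_yxx = (1584*x*y + 396*x)/(1089*x^4 + 576*y^2 + 288*y + 52), Gamma_yxy = 0, Gamma_yyy = (576*y + 144)/(1089*x^4 + 576*y^2 + 288*y + 52)

E = 1 + (1089/16)*x^4; F = (99/8)*x^2 + (99/2)*x^2*y; G = 13/4 + 18*y + 36*y^2
Gamma^k_ij = (1/2) g^{kl} (d_i g_jl + d_j g_il - d_l g_ij), with g^inv = (1/(EG-F^2)) [[G, -F], [-F, E]]
first partials: E_x = (1089/4)*x^3, E_y = 0, F_x = (99/4)*x + 99*x*y, F_y = (99/2)*x^2, G_x = 0, G_y = 18 + 72*y
D = EG - F^2 = 13/4 + 18*y + 36*y^2 + (1089/16)*x^4
expanded: Gamma^x_xx = (G E_x - 2F F_x + F E_y)/(2D), Gamma^x_xy = (G E_y - F G_x)/(2D), Gamma^x_yy = (2G F_y - G G_x - F G_y)/(2D), Gamma^y_xx = (2E F_x - E E_y - F E_x)/(2D), Gamma^y_xy = (E G_x - F E_y)/(2D), Gamma^y_yy = (E G_y - 2F F_y + F G_x)/(2D); substitute and cancel common factors


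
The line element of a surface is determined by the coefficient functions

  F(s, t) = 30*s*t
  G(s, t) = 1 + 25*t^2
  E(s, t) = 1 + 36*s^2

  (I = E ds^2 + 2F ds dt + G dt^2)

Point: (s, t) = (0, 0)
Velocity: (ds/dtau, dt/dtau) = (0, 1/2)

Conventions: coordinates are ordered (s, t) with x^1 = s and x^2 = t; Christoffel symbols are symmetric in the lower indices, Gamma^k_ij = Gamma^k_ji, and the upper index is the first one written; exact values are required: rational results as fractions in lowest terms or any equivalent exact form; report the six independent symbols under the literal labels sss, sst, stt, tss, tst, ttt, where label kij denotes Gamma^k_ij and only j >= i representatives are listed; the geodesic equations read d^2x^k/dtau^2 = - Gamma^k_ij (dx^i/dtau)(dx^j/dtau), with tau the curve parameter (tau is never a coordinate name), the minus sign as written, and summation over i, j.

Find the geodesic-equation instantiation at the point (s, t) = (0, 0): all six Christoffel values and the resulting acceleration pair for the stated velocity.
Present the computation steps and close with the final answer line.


E = 1, F = 0, G = 1 at the point
E_s = 0, E_t = 0, F_s = 0, F_t = 0, G_s = 0, G_t = 0
EG - F^2 = 1;  g^inv = (1) * [[1, 0], [0, 1]]
first-kind symbols [ij,l] = (1/2)(d_i g_jl + d_j g_il - d_l g_ij): [ss,s] = E_s/2 = 0, [ss,t] = F_s - E_t/2 = 0, [st,s] = E_t/2 = 0, [st,t] = G_s/2 = 0, [tt,s] = F_t - G_s/2 = 0, [tt,t] = G_t/2 = 0
Gamma^s_ij = (G*[ij,s] - F*[ij,t])/(EG - F^2), Gamma^t_ij = (E*[ij,t] - F*[ij,s])/(EG - F^2)
Gamma_sss = 0, Gamma_sst = 0, Gamma_stt = 0, Gamma_tss = 0, Gamma_tst = 0, Gamma_ttt = 0
d^2s/dtau^2 = -(Gamma_sss*(0)^2 + 2*Gamma_sst*(0)*(1/2) + Gamma_stt*(1/2)^2) = 0
d^2t/dtau^2 = -(Gamma_tss*(0)^2 + 2*Gamma_tst*(0)*(1/2) + Gamma_ttt*(1/2)^2) = 0

Answer: Gamma_sss = 0, Gamma_sst = 0, Gamma_stt = 0, Gamma_tss = 0, Gamma_tst = 0, Gamma_ttt = 0; accelerations (d^2s/dtau^2, d^2t/dtau^2) = (0, 0)


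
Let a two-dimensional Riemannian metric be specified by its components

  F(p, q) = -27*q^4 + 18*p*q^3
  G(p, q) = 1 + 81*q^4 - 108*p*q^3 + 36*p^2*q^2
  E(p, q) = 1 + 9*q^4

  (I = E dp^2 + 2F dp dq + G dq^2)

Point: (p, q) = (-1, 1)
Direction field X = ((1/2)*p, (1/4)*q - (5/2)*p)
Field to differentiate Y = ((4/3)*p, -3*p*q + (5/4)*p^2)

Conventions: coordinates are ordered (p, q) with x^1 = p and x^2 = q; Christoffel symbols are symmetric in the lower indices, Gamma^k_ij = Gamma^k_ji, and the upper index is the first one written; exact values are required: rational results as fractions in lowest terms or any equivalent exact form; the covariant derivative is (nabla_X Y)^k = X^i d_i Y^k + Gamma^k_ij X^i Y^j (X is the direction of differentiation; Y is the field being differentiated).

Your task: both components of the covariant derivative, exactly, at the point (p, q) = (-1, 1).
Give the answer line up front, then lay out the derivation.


Answer: (nabla_X Y)^p = -13229/2820, (nabla_X Y)^q = 5851/188

E = 10, F = -45, G = 226 at the point
E_p = 0, E_q = 36, F_p = 18, F_q = -162, G_p = -180, G_q = 720
EG - F^2 = 235;  g^inv = (1/235) * [[226, 45], [45, 10]]
first-kind symbols [ij,l] = (1/2)(d_i g_jl + d_j g_il - d_l g_ij): [pp,p] = E_p/2 = 0, [pp,q] = F_p - E_q/2 = 0, [pq,p] = E_q/2 = 18, [pq,q] = G_p/2 = -90, [qq,p] = F_q - G_p/2 = -72, [qq,q] = G_q/2 = 360
Gamma^p_ij = (G*[ij,p] - F*[ij,q])/(EG - F^2), Gamma^q_ij = (E*[ij,q] - F*[ij,p])/(EG - F^2)
Gamma_ppp = 0, Gamma_ppq = 18/235, Gamma_pqq = -72/235, Gamma_qpp = 0, Gamma_qpq = -18/47, Gamma_qqq = 72/47
X = (-1/2, 11/4), Y = (-4/3, 17/4) at the point


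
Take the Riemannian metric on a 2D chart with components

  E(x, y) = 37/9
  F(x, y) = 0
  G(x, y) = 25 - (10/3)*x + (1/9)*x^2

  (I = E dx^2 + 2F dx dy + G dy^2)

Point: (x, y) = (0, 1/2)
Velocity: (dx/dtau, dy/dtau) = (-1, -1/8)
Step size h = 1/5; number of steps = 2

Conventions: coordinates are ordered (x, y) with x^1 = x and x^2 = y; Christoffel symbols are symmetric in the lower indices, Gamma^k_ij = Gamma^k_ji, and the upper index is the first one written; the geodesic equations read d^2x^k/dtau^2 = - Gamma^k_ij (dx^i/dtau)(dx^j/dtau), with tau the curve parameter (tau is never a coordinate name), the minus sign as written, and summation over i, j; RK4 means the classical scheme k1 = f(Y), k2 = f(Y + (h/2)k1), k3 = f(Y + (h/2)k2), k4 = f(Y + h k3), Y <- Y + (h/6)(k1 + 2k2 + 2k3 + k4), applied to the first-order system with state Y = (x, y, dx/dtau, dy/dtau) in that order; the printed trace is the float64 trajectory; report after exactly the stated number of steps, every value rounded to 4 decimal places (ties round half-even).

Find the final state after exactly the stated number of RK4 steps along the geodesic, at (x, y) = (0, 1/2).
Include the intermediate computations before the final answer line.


f(Y) = (dx/dtau, dy/dtau, -Gamma^x_ij Y'^i Y'^j, -Gamma^y_ij Y'^i Y'^j) with the Gammas evaluated at the stage position; h = 0.200000; intermediate values shown to 6 dp
step 0: x = 0.0000, y = 0.5000, dx/dtau = -1.0000, dy/dtau = -0.1250
step 1:
  k1: at (x, y) = (0.000000, 0.500000), (dx/dtau, dy/dtau) = (-1.000000, -0.125000); Gamma_xxx = 0.000000, Gamma_xxy = 0.000000, Gamma_xyy = 0.405405, Gamma_yxx = 0.000000, Gamma_yxy = -0.066667, Gamma_yyy = 0.000000; k1 = (-1.000000, -0.125000, -0.006334, 0.016667)
  k2: at (x, y) = (-0.100000, 0.487500), (dx/dtau, dy/dtau) = (-1.000633, -0.123333); Gamma_xxx = 0.000000, Gamma_xxy = 0.000000, Gamma_xyy = 0.408108, Gamma_yxx = 0.000000, Gamma_yxy = -0.066225, Gamma_yyy = 0.000000; k2 = (-1.000633, -0.123333, -0.006208, 0.016346)
  k3: at (x, y) = (-0.100063, 0.487667), (dx/dtau, dy/dtau) = (-1.000621, -0.123365); Gamma_xxx = 0.000000, Gamma_xxy = 0.000000, Gamma_xyy = 0.408110, Gamma_yxx = 0.000000, Gamma_yxy = -0.066225, Gamma_yyy = 0.000000; k3 = (-1.000621, -0.123365, -0.006211, 0.016350)
  k4: at (x, y) = (-0.200124, 0.475327), (dx/dtau, dy/dtau) = (-1.001242, -0.121730); Gamma_xxx = 0.000000, Gamma_xxy = 0.000000, Gamma_xyy = 0.410814, Gamma_yxx = 0.000000, Gamma_yxy = -0.065789, Gamma_yyy = 0.000000; k4 = (-1.001242, -0.121730, -0.006088, 0.016037)
  Y <- Y + (h/6)(k1 + 2k2 + 2k3 + k4): x = -0.2001, y = 0.4753, dx/dtau = -1.0012, dy/dtau = -0.1217
step 2:
  k1: at (x, y) = (-0.200125, 0.475329), (dx/dtau, dy/dtau) = (-1.001242, -0.121730); Gamma_xxx = 0.000000, Gamma_xxy = 0.000000, Gamma_xyy = 0.410814, Gamma_yxx = 0.000000, Gamma_yxy = -0.065789, Gamma_yyy = 0.000000; k1 = (-1.001242, -0.121730, -0.006088, 0.016037)
  k2: at (x, y) = (-0.300249, 0.463156), (dx/dtau, dy/dtau) = (-1.001851, -0.120126); Gamma_xxx = 0.000000, Gamma_xxy = 0.000000, Gamma_xyy = 0.413520, Gamma_yxx = 0.000000, Gamma_yxy = -0.065358, Gamma_yyy = 0.000000; k2 = (-1.001851, -0.120126, -0.005967, 0.015732)
  k3: at (x, y) = (-0.300310, 0.463316), (dx/dtau, dy/dtau) = (-1.001839, -0.120157); Gamma_xxx = 0.000000, Gamma_xxy = 0.000000, Gamma_xyy = 0.413522, Gamma_yxx = 0.000000, Gamma_yxy = -0.065358, Gamma_yyy = 0.000000; k3 = (-1.001839, -0.120157, -0.005970, 0.015735)
  k4: at (x, y) = (-0.400493, 0.451298), (dx/dtau, dy/dtau) = (-1.002436, -0.118583); Gamma_xxx = 0.000000, Gamma_xxy = 0.000000, Gamma_xyy = 0.416230, Gamma_yxx = 0.000000, Gamma_yxy = -0.064933, Gamma_yyy = 0.000000; k4 = (-1.002436, -0.118583, -0.005853, 0.015437)
  Y <- Y + (h/6)(k1 + 2k2 + 2k3 + k4): x = -0.4005, y = 0.4513, dx/dtau = -1.0024, dy/dtau = -0.1186

Answer: x = -0.4005, y = 0.4513, dx/dtau = -1.0024, dy/dtau = -0.1186


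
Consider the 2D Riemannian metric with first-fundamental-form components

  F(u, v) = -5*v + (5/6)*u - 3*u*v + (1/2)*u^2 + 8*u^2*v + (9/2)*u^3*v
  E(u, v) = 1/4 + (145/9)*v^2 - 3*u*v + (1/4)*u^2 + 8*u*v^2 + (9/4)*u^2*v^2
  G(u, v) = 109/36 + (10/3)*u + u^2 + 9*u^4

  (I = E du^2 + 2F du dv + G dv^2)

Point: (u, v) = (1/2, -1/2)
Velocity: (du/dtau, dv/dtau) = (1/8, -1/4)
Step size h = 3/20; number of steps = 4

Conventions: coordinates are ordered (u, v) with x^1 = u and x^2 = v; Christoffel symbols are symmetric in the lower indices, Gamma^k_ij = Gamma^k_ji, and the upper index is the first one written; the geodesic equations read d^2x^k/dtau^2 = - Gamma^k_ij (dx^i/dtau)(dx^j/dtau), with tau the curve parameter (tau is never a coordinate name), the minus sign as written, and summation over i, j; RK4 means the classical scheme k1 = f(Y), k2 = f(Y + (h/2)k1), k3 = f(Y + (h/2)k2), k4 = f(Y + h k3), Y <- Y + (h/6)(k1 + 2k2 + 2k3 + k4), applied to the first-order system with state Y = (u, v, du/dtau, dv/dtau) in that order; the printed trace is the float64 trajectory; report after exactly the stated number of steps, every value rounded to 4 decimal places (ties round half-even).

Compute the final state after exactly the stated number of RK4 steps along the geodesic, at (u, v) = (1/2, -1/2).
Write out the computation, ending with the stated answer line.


f(Y) = (du/dtau, dv/dtau, -Gamma^u_ij Y'^i Y'^j, -Gamma^v_ij Y'^i Y'^j) with the Gammas evaluated at the stage position; h = 0.150000; intermediate values shown to 6 dp
step 0: u = 0.5000, v = -0.5000, du/dtau = 0.1250, dv/dtau = -0.2500
step 1:
  k1: at (u, v) = (0.500000, -0.500000), (du/dtau, dv/dtau) = (0.125000, -0.250000); Gamma_uuu = -0.313912, Gamma_uuv = -2.575488, Gamma_uvv = -1.642421, Gamma_vuu = 1.638057, Gamma_vuv = 1.976089, Gamma_vvv = 0.748720; k1 = (0.125000, -0.250000, -0.053412, 0.051116)
  k2: at (u, v) = (0.509375, -0.518750), (du/dtau, dv/dtau) = (0.120994, -0.246166); Gamma_uuu = -0.279536, Gamma_uuv = -2.463494, Gamma_uvv = -1.521594, Gamma_vuu = 1.628831, Gamma_vuv = 1.940632, Gamma_vvv = 0.695444; k2 = (0.120994, -0.246166, -0.050451, 0.049614)
  k3: at (u, v) = (0.509075, -0.518462), (du/dtau, dv/dtau) = (0.121216, -0.246279); Gamma_uuu = -0.280561, Gamma_uuv = -2.465588, Gamma_uvv = -1.523572, Gamma_vuu = 1.629873, Gamma_vuv = 1.941661, Gamma_vvv = 0.696643; k3 = (0.121216, -0.246279, -0.050678, 0.049727)
  k4: at (u, v) = (0.518182, -0.536942), (du/dtau, dv/dtau) = (0.117398, -0.242541); Gamma_uuu = -0.248400, Gamma_uuv = -2.362643, Gamma_uvv = -1.416768, Gamma_vuu = 1.619635, Gamma_vuv = 1.907903, Gamma_vvv = 0.648356; k4 = (0.117398, -0.242541, -0.047781, 0.048188)
  Y <- Y + (h/6)(k1 + 2k2 + 2k3 + k4): u = 0.5182, v = -0.5369, du/dtau = 0.1174, dv/dtau = -0.2426
step 2:
  k1: at (u, v) = (0.518170, -0.536936), (du/dtau, dv/dtau) = (0.117414, -0.242550); Gamma_uuu = -0.248439, Gamma_uuv = -2.362700, Gamma_uvv = -1.416813, Gamma_vuu = 1.619690, Gamma_vuv = 1.907941, Gamma_vvv = 0.648393; k1 = (0.117414, -0.242550, -0.047796, 0.048197)
  k2: at (u, v) = (0.526976, -0.555127), (du/dtau, dv/dtau) = (0.113829, -0.238936); Gamma_uuu = -0.218521, Gamma_uuv = -2.268154, Gamma_uvv = -1.322295, Gamma_vuu = 1.608798, Gamma_vuv = 1.875991, Gamma_vvv = 0.604708; k2 = (0.113829, -0.238936, -0.045056, 0.046677)
  k3: at (u, v) = (0.526708, -0.554856), (du/dtau, dv/dtau) = (0.114035, -0.239050); Gamma_uuu = -0.219373, Gamma_uuv = -2.269865, Gamma_uvv = -1.323787, Gamma_vuu = 1.609757, Gamma_vuv = 1.876873, Gamma_vvv = 0.605664; k3 = (0.114035, -0.239050, -0.045252, 0.046783)
  k4: at (u, v) = (0.535276, -0.572793), (du/dtau, dv/dtau) = (0.110626, -0.235533); Gamma_uuu = -0.191347, Gamma_uuv = -2.182497, Gamma_uvv = -1.239454, Gamma_vuu = 1.598148, Gamma_vuv = 1.846470, Gamma_vvv = 0.565827; k4 = (0.110626, -0.235533, -0.042633, 0.045275)
  Y <- Y + (h/6)(k1 + 2k2 + 2k3 + k4): u = 0.5353, v = -0.5728, du/dtau = 0.1106, dv/dtau = -0.2355
step 3:
  k1: at (u, v) = (0.535265, -0.572787), (du/dtau, dv/dtau) = (0.110638, -0.235540); Gamma_uuu = -0.191380, Gamma_uuv = -2.182545, Gamma_uvv = -1.239490, Gamma_vuu = 1.598198, Gamma_vuv = 1.846504, Gamma_vvv = 0.565859; k1 = (0.110638, -0.235540, -0.042644, 0.045282)
  k2: at (u, v) = (0.543562, -0.590453), (du/dtau, dv/dtau) = (0.107439, -0.232144); Gamma_uuu = -0.165264, Gamma_uuv = -2.101883, Gamma_uvv = -1.164182, Gamma_vuu = 1.586170, Gamma_vuv = 1.817724, Gamma_vvv = 0.529601; k2 = (0.107439, -0.232144, -0.040201, 0.043823)
  k3: at (u, v) = (0.543323, -0.590198), (du/dtau, dv/dtau) = (0.107622, -0.232254); Gamma_uuu = -0.165971, Gamma_uuv = -2.103289, Gamma_uvv = -1.165322, Gamma_vuu = 1.587042, Gamma_vuv = 1.818477, Gamma_vvv = 0.530366; k3 = (0.107622, -0.232254, -0.040364, 0.043917)
  k4: at (u, v) = (0.551408, -0.607625), (du/dtau, dv/dtau) = (0.104583, -0.228953); Gamma_uuu = -0.141465, Gamma_uuv = -2.028382, Gamma_uvv = -1.097571, Gamma_vuu = 1.574505, Gamma_vuv = 1.791076, Gamma_vvv = 0.497116; k4 = (0.104583, -0.228953, -0.038056, 0.042493)
  Y <- Y + (h/6)(k1 + 2k2 + 2k3 + k4): u = 0.5514, v = -0.6076, du/dtau = 0.1046, dv/dtau = -0.2290
step 4:
  k1: at (u, v) = (0.551398, -0.607619), (du/dtau, dv/dtau) = (0.104592, -0.228959); Gamma_uuu = -0.141492, Gamma_uuv = -2.028422, Gamma_uvv = -1.097598, Gamma_vuu = 1.574549, Gamma_vuv = 1.791105, Gamma_vvv = 0.497141; k1 = (0.104592, -0.228959, -0.038064, 0.042498)
  k2: at (u, v) = (0.559243, -0.624791), (du/dtau, dv/dtau) = (0.101737, -0.225772); Gamma_uuu = -0.118608, Gamma_uuv = -1.958924, Gamma_uvv = -1.036610, Gamma_vuu = 1.561751, Gamma_vuv = 1.765139, Gamma_vvv = 0.466705; k2 = (0.101737, -0.225772, -0.035924, 0.041134)
  k3: at (u, v) = (0.559029, -0.624552), (du/dtau, dv/dtau) = (0.101897, -0.225874); Gamma_uuu = -0.119195, Gamma_uuv = -1.960087, Gamma_uvv = -1.037494, Gamma_vuu = 1.562538, Gamma_vuv = 1.765781, Gamma_vvv = 0.467323; k3 = (0.101897, -0.225874, -0.036057, 0.041216)
  k4: at (u, v) = (0.566683, -0.641500), (du/dtau, dv/dtau) = (0.099183, -0.222777); Gamma_uuu = -0.097683, Gamma_uuv = -1.895254, Gamma_uvv = -0.982224, Gamma_vuu = 1.549379, Gamma_vuv = 1.741035, Gamma_vvv = 0.439267; k4 = (0.099183, -0.222777, -0.034046, 0.039897)
  Y <- Y + (h/6)(k1 + 2k2 + 2k3 + k4): u = 0.5667, v = -0.6415, du/dtau = 0.0992, dv/dtau = -0.2228

Answer: u = 0.5667, v = -0.6415, du/dtau = 0.0992, dv/dtau = -0.2228


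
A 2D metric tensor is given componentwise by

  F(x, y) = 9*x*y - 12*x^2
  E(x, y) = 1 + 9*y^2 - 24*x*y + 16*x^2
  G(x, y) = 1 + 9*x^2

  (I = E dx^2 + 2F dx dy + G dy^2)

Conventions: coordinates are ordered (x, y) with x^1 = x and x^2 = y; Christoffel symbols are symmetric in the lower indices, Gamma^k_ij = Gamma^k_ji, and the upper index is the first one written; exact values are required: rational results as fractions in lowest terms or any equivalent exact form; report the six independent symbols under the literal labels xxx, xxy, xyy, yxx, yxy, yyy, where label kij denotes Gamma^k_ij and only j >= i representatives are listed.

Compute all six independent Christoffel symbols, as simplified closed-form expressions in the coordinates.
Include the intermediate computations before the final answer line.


E = 1 + 9*y^2 - 24*x*y + 16*x^2; F = 9*x*y - 12*x^2; G = 1 + 9*x^2
Gamma^k_ij = (1/2) g^{kl} (d_i g_jl + d_j g_il - d_l g_ij), with g^inv = (1/(EG-F^2)) [[G, -F], [-F, E]]
first partials: E_x = -24*y + 32*x, E_y = 18*y - 24*x, F_x = 9*y - 24*x, F_y = 9*x, G_x = 18*x, G_y = 0
D = EG - F^2 = 1 + 9*y^2 - 24*x*y + 25*x^2
expanded: Gamma^x_xx = (G E_x - 2F F_x + F E_y)/(2D), Gamma^x_xy = (G E_y - F G_x)/(2D), Gamma^x_yy = (2G F_y - G G_x - F G_y)/(2D), Gamma^y_xx = (2E F_x - E E_y - F E_x)/(2D), Gamma^y_xy = (E G_x - F E_y)/(2D), Gamma^y_yy = (E G_y - 2F F_y + F G_x)/(2D); substitute and cancel common factors

Answer: Gamma_xxx = (16*x - 12*y)/(25*x^2 - 24*x*y + 9*y^2 + 1), Gamma_xxy = (-12*x + 9*y)/(25*x^2 - 24*x*y + 9*y^2 + 1), Gamma_xyy = 0, Gamma_yxx = -12*x/(25*x^2 - 24*x*y + 9*y^2 + 1), Gamma_yxy = 9*x/(25*x^2 - 24*x*y + 9*y^2 + 1), Gamma_yyy = 0


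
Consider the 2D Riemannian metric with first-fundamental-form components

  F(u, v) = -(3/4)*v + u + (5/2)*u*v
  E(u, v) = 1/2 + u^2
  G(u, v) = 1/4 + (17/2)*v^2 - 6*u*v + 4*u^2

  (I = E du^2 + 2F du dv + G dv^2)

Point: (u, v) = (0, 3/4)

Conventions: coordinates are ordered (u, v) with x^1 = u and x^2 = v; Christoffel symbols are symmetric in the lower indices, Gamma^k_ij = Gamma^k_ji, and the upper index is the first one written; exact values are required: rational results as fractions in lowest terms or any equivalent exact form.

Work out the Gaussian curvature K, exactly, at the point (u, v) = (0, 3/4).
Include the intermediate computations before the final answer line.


E = 1/2, F = -9/16, G = 161/32, EG - F^2 = 563/256 at the point
E_u = 0, E_v = 0, F_u = 23/8, F_v = -3/4, G_u = -9/2, G_v = 51/4
E_vv = 0, F_uv = 5/2, G_uu = 8
By Brioschi, K is (det M1 - det M2) divided by (EG - F^2) squared.
M1 = [[-E_vv/2 + F_uv - G_uu/2, E_u/2, F_u - E_v/2], [F_v - G_u/2, E, F], [G_v/2, F, G]] = [[-3/2, 0, 23/8], [3/2, 1/2, -9/16], [51/8, -9/16, 161/32]]; det M1 = -7623/512
M2 = [[0, E_v/2, G_u/2], [E_v/2, E, F], [G_u/2, F, G]] = [[0, 0, -9/4], [0, 1/2, -9/16], [-9/4, -9/16, 161/32]]; det M2 = -81/32
det M1 - det M2 = -6327/512; K = -6327/512 / (563/256)^2 = -809856/316969

Answer: K = -809856/316969


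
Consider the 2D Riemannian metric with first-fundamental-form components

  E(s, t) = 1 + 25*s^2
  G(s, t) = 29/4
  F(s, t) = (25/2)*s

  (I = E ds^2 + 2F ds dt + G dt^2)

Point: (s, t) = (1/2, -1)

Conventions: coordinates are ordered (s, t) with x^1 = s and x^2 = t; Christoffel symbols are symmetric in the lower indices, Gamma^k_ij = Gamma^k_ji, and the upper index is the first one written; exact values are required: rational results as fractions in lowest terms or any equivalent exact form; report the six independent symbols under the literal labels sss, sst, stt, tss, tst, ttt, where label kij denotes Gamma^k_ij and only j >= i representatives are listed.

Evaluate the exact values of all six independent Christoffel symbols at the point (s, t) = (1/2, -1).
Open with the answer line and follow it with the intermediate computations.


Answer: Gamma_sss = 25/27, Gamma_sst = 0, Gamma_stt = 0, Gamma_tss = 25/27, Gamma_tst = 0, Gamma_ttt = 0

E = 29/4, F = 25/4, G = 29/4 at the point
E_s = 25, E_t = 0, F_s = 25/2, F_t = 0, G_s = 0, G_t = 0
EG - F^2 = 27/2;  g^inv = (2/27) * [[29/4, -25/4], [-25/4, 29/4]]
first-kind symbols [ij,l] = (1/2)(d_i g_jl + d_j g_il - d_l g_ij): [ss,s] = E_s/2 = 25/2, [ss,t] = F_s - E_t/2 = 25/2, [st,s] = E_t/2 = 0, [st,t] = G_s/2 = 0, [tt,s] = F_t - G_s/2 = 0, [tt,t] = G_t/2 = 0
Gamma^s_ij = (G*[ij,s] - F*[ij,t])/(EG - F^2), Gamma^t_ij = (E*[ij,t] - F*[ij,s])/(EG - F^2)


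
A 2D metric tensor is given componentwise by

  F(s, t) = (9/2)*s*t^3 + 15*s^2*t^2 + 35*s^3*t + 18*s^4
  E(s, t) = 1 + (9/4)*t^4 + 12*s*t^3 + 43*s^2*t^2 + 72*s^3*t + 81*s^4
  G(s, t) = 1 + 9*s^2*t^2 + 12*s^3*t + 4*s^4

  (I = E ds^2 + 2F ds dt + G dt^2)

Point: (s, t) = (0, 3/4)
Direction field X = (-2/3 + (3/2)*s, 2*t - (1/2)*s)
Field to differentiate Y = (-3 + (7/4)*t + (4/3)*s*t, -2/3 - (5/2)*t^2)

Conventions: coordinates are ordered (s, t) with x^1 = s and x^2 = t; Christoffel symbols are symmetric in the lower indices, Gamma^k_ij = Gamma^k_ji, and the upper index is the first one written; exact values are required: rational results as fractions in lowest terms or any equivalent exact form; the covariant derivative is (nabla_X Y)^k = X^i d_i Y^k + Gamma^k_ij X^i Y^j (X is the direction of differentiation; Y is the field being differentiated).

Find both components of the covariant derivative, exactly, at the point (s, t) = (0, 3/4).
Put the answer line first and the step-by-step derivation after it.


Answer: (nabla_X Y)^s = 98753/42072, (nabla_X Y)^t = -45/8

E = 1753/1024, F = 0, G = 1 at the point
E_s = 81/16, E_t = 243/64, F_s = 243/128, F_t = 0, G_s = 0, G_t = 0
EG - F^2 = 1753/1024;  g^inv = (1024/1753) * [[1, 0], [0, 1753/1024]]
first-kind symbols [ij,l] = (1/2)(d_i g_jl + d_j g_il - d_l g_ij): [ss,s] = E_s/2 = 81/32, [ss,t] = F_s - E_t/2 = 0, [st,s] = E_t/2 = 243/128, [st,t] = G_s/2 = 0, [tt,s] = F_t - G_s/2 = 0, [tt,t] = G_t/2 = 0
Gamma^s_ij = (G*[ij,s] - F*[ij,t])/(EG - F^2), Gamma^t_ij = (E*[ij,t] - F*[ij,s])/(EG - F^2)
Gamma_sss = 2592/1753, Gamma_sst = 1944/1753, Gamma_stt = 0, Gamma_tss = 0, Gamma_tst = 0, Gamma_ttt = 0
X = (-2/3, 3/2), Y = (-27/16, -199/96) at the point


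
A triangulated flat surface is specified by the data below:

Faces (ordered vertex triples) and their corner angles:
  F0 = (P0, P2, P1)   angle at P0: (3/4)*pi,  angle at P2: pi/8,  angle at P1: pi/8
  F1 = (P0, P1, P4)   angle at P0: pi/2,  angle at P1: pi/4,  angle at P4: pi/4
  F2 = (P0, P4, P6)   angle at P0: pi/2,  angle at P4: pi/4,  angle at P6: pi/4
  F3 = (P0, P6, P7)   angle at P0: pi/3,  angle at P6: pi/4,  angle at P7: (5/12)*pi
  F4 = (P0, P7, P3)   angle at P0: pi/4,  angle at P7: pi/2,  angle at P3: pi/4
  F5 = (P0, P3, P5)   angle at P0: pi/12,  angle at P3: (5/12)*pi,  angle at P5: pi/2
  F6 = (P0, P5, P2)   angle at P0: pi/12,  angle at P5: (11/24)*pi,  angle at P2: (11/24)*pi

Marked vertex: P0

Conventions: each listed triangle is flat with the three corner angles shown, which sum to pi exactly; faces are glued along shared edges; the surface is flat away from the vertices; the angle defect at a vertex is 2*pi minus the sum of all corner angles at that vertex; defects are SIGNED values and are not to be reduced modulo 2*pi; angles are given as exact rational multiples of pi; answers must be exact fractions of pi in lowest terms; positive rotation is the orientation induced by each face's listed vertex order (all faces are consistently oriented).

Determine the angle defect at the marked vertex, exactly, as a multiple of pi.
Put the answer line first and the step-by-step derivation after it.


Answer: defect(P0) = -pi/2

Sum of corner angles at P0: (5/2)*pi
defect = 2*pi - (5/2)*pi


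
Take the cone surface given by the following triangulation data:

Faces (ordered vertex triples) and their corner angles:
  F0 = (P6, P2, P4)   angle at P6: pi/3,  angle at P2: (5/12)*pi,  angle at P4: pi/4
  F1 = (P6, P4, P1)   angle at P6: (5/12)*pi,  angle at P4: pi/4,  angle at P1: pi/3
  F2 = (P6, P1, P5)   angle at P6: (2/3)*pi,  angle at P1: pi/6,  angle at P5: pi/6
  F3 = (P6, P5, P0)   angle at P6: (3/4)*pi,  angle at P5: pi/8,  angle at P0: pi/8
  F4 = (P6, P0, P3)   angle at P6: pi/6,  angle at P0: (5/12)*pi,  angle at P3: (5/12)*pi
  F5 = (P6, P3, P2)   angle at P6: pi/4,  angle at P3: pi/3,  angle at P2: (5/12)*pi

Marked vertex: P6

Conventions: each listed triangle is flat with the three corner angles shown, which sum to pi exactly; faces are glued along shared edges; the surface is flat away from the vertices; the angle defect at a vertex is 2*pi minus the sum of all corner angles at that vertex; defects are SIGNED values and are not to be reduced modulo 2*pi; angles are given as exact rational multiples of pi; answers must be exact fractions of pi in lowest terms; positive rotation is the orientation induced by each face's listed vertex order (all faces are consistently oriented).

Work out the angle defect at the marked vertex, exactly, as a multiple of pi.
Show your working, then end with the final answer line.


Sum of corner angles at P6: (31/12)*pi
defect = 2*pi - (31/12)*pi

Answer: defect(P6) = (-7/12)*pi


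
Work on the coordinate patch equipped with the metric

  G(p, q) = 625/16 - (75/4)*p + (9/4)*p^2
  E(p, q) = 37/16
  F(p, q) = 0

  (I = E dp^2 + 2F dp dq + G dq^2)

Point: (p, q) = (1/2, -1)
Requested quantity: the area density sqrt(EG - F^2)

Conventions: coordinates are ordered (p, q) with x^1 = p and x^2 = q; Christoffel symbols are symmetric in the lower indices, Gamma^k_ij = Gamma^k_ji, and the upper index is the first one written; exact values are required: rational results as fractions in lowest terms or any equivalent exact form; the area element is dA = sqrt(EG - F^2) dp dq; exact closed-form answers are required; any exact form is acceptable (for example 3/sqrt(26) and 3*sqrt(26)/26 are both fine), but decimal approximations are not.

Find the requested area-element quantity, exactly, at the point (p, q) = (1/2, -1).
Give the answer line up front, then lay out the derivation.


Answer: sqrt(EG - F^2) = 11*sqrt(37)/8

E = 37/16, F = 0, G = 121/4; EG - F^2 = 4477/64


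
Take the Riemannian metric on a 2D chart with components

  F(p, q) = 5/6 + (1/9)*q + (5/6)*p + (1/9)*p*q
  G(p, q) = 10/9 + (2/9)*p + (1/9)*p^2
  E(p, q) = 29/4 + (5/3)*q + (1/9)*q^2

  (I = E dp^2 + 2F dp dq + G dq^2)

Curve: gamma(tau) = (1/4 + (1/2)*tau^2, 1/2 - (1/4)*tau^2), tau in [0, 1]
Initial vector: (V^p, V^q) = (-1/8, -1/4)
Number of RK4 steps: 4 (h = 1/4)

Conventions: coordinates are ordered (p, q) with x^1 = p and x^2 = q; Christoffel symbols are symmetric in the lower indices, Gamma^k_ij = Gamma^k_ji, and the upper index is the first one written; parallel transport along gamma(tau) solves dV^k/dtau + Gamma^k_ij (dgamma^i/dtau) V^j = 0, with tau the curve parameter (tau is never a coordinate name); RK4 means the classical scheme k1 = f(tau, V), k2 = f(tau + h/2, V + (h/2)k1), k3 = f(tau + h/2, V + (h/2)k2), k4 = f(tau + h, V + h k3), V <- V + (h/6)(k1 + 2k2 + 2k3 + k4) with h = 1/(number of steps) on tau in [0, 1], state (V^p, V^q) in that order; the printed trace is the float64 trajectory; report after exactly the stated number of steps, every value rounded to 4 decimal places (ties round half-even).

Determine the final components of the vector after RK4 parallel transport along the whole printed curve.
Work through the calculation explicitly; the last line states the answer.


gamma'(tau) = (tau, -(1/2)*tau); f(tau, V)^k = -Gamma^k_ij(gamma(tau)) gamma'^i(tau) V^j; h = 1/4; intermediate values shown to 6 dp
curve data and Christoffel symbols at the stage parameters:
  tau = 0.000000: gamma = (0.250000, 0.500000), gamma' = (0.000000, 0.000000); Gamma_ppp = 0.000000, Gamma_ppq = 0.107293, Gamma_pqq = 0.000000, Gamma_qpp = 0.000000, Gamma_qpq = 0.016764, Gamma_qqq = 0.000000
  tau = 0.125000: gamma = (0.257812, 0.496094), gamma' = (0.125000, -0.062500); Gamma_ppp = 0.000000, Gamma_ppq = 0.107302, Gamma_pqq = 0.000000, Gamma_qpp = 0.000000, Gamma_qpq = 0.016879, Gamma_qqq = 0.000000
  tau = 0.250000: gamma = (0.281250, 0.484375), gamma' = (0.250000, -0.125000); Gamma_ppp = 0.000000, Gamma_ppq = 0.107329, Gamma_pqq = 0.000000, Gamma_qpp = 0.000000, Gamma_qpq = 0.017223, Gamma_qqq = 0.000000
  tau = 0.375000: gamma = (0.320312, 0.464844), gamma' = (0.375000, -0.187500); Gamma_ppp = 0.000000, Gamma_ppq = 0.107369, Gamma_pqq = 0.000000, Gamma_qpp = 0.000000, Gamma_qpq = 0.017798, Gamma_qqq = 0.000000
  tau = 0.500000: gamma = (0.375000, 0.437500), gamma' = (0.500000, -0.250000); Gamma_ppp = 0.000000, Gamma_ppq = 0.107417, Gamma_pqq = 0.000000, Gamma_qpp = 0.000000, Gamma_qpq = 0.018608, Gamma_qqq = 0.000000
  tau = 0.625000: gamma = (0.445312, 0.402344), gamma' = (0.625000, -0.312500); Gamma_ppp = 0.000000, Gamma_ppq = 0.107462, Gamma_pqq = 0.000000, Gamma_qpp = 0.000000, Gamma_qpq = 0.019654, Gamma_qqq = 0.000000
  tau = 0.750000: gamma = (0.531250, 0.359375), gamma' = (0.750000, -0.375000); Gamma_ppp = 0.000000, Gamma_ppq = 0.107494, Gamma_pqq = 0.000000, Gamma_qpp = 0.000000, Gamma_qpq = 0.020943, Gamma_qqq = 0.000000
  tau = 0.875000: gamma = (0.632812, 0.308594), gamma' = (0.875000, -0.437500); Gamma_ppp = 0.000000, Gamma_ppq = 0.107497, Gamma_pqq = 0.000000, Gamma_qpp = 0.000000, Gamma_qpq = 0.022478, Gamma_qqq = 0.000000
  tau = 1.000000: gamma = (0.750000, 0.250000), gamma' = (1.000000, -0.500000); Gamma_ppp = 0.000000, Gamma_ppq = 0.107452, Gamma_pqq = 0.000000, Gamma_qpp = 0.000000, Gamma_qpq = 0.024263, Gamma_qqq = 0.000000
step 0: V^p = -0.1250, V^q = -0.2500
step 1: k1 = (0.000000, 0.000000), k2 = (0.002515, 0.000396), k3 = (0.002516, 0.000396), k4 = (0.005037, 0.000808); V <- V + (h/6)(k1 + 2k2 + 2k3 + k4): V^p = -0.1244, V^q = -0.2499
step 2: k1 = (0.005037, 0.000808), k2 = (0.007567, 0.001254), k3 = (0.007571, 0.001255), k4 = (0.010116, 0.001752); V <- V + (h/6)(k1 + 2k2 + 2k3 + k4): V^p = -0.1225, V^q = -0.2496
step 3: k1 = (0.010116, 0.001752), k2 = (0.012678, 0.002319), k3 = (0.012684, 0.002320), k4 = (0.015266, 0.002974); V <- V + (h/6)(k1 + 2k2 + 2k3 + k4): V^p = -0.1193, V^q = -0.2490
step 4: k1 = (0.015265, 0.002974), k2 = (0.017865, 0.003736), k3 = (0.017871, 0.003737), k4 = (0.020485, 0.004626); V <- V + (h/6)(k1 + 2k2 + 2k3 + k4): V^p = -0.1148, V^q = -0.2481

Answer: V^p = -0.1148, V^q = -0.2481


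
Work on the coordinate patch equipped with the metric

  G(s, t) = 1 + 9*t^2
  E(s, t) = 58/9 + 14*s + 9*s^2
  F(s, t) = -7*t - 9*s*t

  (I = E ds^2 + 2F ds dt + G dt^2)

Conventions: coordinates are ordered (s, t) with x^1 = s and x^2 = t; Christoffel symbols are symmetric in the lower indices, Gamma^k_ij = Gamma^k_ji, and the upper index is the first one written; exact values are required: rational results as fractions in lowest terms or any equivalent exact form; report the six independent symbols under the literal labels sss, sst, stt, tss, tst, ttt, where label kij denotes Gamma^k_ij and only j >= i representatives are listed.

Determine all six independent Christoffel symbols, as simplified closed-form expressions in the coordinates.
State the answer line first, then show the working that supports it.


Answer: Gamma_sss = (81*s + 63)/(81*s^2 + 126*s + 81*t^2 + 58), Gamma_sst = 0, Gamma_stt = (-81*s - 63)/(81*s^2 + 126*s + 81*t^2 + 58), Gamma_tss = -81*t/(81*s^2 + 126*s + 81*t^2 + 58), Gamma_tst = 0, Gamma_ttt = 81*t/(81*s^2 + 126*s + 81*t^2 + 58)

E = 58/9 + 14*s + 9*s^2; F = -7*t - 9*s*t; G = 1 + 9*t^2
Gamma^k_ij = (1/2) g^{kl} (d_i g_jl + d_j g_il - d_l g_ij), with g^inv = (1/(EG-F^2)) [[G, -F], [-F, E]]
first partials: E_s = 14 + 18*s, E_t = 0, F_s = -9*t, F_t = -7 - 9*s, G_s = 0, G_t = 18*t
D = EG - F^2 = 58/9 + 14*s + 9*t^2 + 9*s^2
expanded: Gamma^s_ss = (G E_s - 2F F_s + F E_t)/(2D), Gamma^s_st = (G E_t - F G_s)/(2D), Gamma^s_tt = (2G F_t - G G_s - F G_t)/(2D), Gamma^t_ss = (2E F_s - E E_t - F E_s)/(2D), Gamma^t_st = (E G_s - F E_t)/(2D), Gamma^t_tt = (E G_t - 2F F_t + F G_s)/(2D); substitute and cancel common factors


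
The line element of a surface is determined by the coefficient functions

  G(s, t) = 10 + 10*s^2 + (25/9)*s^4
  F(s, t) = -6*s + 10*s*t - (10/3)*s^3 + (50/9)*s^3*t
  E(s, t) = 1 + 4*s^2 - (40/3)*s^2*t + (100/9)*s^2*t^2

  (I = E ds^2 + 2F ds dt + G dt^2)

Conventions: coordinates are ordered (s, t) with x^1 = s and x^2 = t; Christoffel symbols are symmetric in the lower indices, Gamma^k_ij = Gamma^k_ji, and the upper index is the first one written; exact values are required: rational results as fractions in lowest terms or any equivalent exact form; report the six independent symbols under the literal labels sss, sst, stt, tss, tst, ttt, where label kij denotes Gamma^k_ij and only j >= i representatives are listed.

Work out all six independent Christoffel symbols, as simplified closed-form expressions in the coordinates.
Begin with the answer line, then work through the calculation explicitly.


Answer: Gamma_sss = (100*s*t^2 - 120*s*t + 36*s)/(25*s^4 + 100*s^2*t^2 - 120*s^2*t + 126*s^2 + 90), Gamma_sst = (100*s^2*t - 60*s^2)/(25*s^4 + 100*s^2*t^2 - 120*s^2*t + 126*s^2 + 90), Gamma_stt = 0, Gamma_tss = (50*s^2*t - 30*s^2 + 90*t - 54)/(25*s^4 + 100*s^2*t^2 - 120*s^2*t + 126*s^2 + 90), Gamma_tst = (50*s^3 + 90*s)/(25*s^4 + 100*s^2*t^2 - 120*s^2*t + 126*s^2 + 90), Gamma_ttt = 0

E = 1 + 4*s^2 - (40/3)*s^2*t + (100/9)*s^2*t^2; F = -6*s + 10*s*t - (10/3)*s^3 + (50/9)*s^3*t; G = 10 + 10*s^2 + (25/9)*s^4
Gamma^k_ij = (1/2) g^{kl} (d_i g_jl + d_j g_il - d_l g_ij), with g^inv = (1/(EG-F^2)) [[G, -F], [-F, E]]
first partials: E_s = 8*s - (80/3)*s*t + (200/9)*s*t^2, E_t = -(40/3)*s^2 + (200/9)*s^2*t, F_s = -6 + 10*t - 10*s^2 + (50/3)*s^2*t, F_t = 10*s + (50/9)*s^3, G_s = 20*s + (100/9)*s^3, G_t = 0
D = EG - F^2 = 10 + 14*s^2 - (40/3)*s^2*t + (100/9)*s^2*t^2 + (25/9)*s^4
expanded: Gamma^s_ss = (G E_s - 2F F_s + F E_t)/(2D), Gamma^s_st = (G E_t - F G_s)/(2D), Gamma^s_tt = (2G F_t - G G_s - F G_t)/(2D), Gamma^t_ss = (2E F_s - E E_t - F E_s)/(2D), Gamma^t_st = (E G_s - F E_t)/(2D), Gamma^t_tt = (E G_t - 2F F_t + F G_s)/(2D); substitute and cancel common factors


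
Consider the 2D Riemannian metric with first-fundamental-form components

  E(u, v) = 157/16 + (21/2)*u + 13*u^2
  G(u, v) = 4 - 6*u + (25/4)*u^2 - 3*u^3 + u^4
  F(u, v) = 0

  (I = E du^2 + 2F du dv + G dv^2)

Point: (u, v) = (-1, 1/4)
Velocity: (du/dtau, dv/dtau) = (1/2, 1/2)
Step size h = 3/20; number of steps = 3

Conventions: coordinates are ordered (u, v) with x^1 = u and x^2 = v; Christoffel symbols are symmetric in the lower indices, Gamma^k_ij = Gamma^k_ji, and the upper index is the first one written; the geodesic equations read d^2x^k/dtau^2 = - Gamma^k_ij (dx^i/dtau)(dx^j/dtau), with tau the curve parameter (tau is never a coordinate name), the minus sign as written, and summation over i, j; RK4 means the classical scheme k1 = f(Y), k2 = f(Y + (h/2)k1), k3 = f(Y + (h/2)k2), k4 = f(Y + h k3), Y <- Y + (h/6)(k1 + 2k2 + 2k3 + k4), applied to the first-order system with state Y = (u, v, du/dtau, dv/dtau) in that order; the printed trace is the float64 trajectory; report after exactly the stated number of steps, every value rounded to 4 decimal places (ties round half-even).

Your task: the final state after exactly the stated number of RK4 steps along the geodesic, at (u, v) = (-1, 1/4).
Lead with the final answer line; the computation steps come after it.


Answer: u = -0.8022, v = 0.5164, du/dtau = 0.3527, dv/dtau = 0.6842

f(Y) = (du/dtau, dv/dtau, -Gamma^u_ij Y'^i Y'^j, -Gamma^v_ij Y'^i Y'^j) with the Gammas evaluated at the stage position; h = 0.150000; intermediate values shown to 6 dp
step 0: u = -1.0000, v = 0.2500, du/dtau = 0.5000, dv/dtau = 0.5000
step 1:
  k1: at (u, v) = (-1.000000, 0.250000), (du/dtau, dv/dtau) = (0.500000, 0.500000); Gamma_uuu = -0.629442, Gamma_uuv = 0.000000, Gamma_uvv = 1.279188, Gamma_vuu = 0.000000, Gamma_vuv = -0.777778, Gamma_vvv = 0.000000; k1 = (0.500000, 0.500000, -0.162437, 0.388889)
  k2: at (u, v) = (-0.962500, 0.287500), (du/dtau, dv/dtau) = (0.487817, 0.529167); Gamma_uuu = -0.618110, Gamma_uuv = 0.000000, Gamma_uvv = 1.273905, Gamma_vuu = 0.000000, Gamma_vuv = -0.783725, Gamma_vvv = 0.000000; k2 = (0.487817, 0.529167, -0.209627, 0.404616)
  k3: at (u, v) = (-0.963414, 0.289687), (du/dtau, dv/dtau) = (0.484278, 0.530346); Gamma_uuu = -0.618422, Gamma_uuv = 0.000000, Gamma_uvv = 1.274057, Gamma_vuu = 0.000000, Gamma_vuv = -0.783582, Gamma_vvv = 0.000000; k3 = (0.484278, 0.530346, -0.213315, 0.402502)
  k4: at (u, v) = (-0.927358, 0.329552), (du/dtau, dv/dtau) = (0.468003, 0.560375); Gamma_uuu = -0.604670, Gamma_uuv = 0.000000, Gamma_uvv = 1.267064, Gamma_vuu = 0.000000, Gamma_vuv = -0.789154, Gamma_vvv = 0.000000; k4 = (0.468003, 0.560375, -0.265445, 0.413922)
  Y <- Y + (h/6)(k1 + 2k2 + 2k3 + k4): u = -0.9272, v = 0.3295, du/dtau = 0.4682, dv/dtau = 0.5604
step 2:
  k1: at (u, v) = (-0.927195, 0.329485), (du/dtau, dv/dtau) = (0.468156, 0.560426); Gamma_uuu = -0.604601, Gamma_uuv = 0.000000, Gamma_uvv = 1.267028, Gamma_vuu = 0.000000, Gamma_vuv = -0.789179, Gamma_vvv = 0.000000; k1 = (0.468156, 0.560426, -0.265435, 0.414109)
  k2: at (u, v) = (-0.892083, 0.371517), (du/dtau, dv/dtau) = (0.448248, 0.591484); Gamma_uuu = -0.588173, Gamma_uuv = 0.000000, Gamma_uvv = 1.258113, Gamma_vuu = 0.000000, Gamma_vuv = -0.794440, Gamma_vvv = 0.000000; k2 = (0.448248, 0.591484, -0.321976, 0.421263)
  k3: at (u, v) = (-0.893577, 0.373846), (du/dtau, dv/dtau) = (0.444008, 0.592021); Gamma_uuu = -0.588935, Gamma_uuv = 0.000000, Gamma_uvv = 1.258538, Gamma_vuu = 0.000000, Gamma_vuv = -0.794220, Gamma_vvv = 0.000000; k3 = (0.444008, 0.592021, -0.324999, 0.417540)
  k4: at (u, v) = (-0.860594, 0.418288), (du/dtau, dv/dtau) = (0.419406, 0.623057); Gamma_uuu = -0.570696, Gamma_uuv = 0.000000, Gamma_uvv = 1.248157, Gamma_vuu = 0.000000, Gamma_vuv = -0.799002, Gamma_vvv = 0.000000; k4 = (0.419406, 0.623057, -0.384149, 0.417581)
  Y <- Y + (h/6)(k1 + 2k2 + 2k3 + k4): u = -0.8604, v = 0.4182, du/dtau = 0.4196, dv/dtau = 0.6232
step 3:
  k1: at (u, v) = (-0.860393, 0.418247), (du/dtau, dv/dtau) = (0.419568, 0.623159); Gamma_uuu = -0.570576, Gamma_uuv = 0.000000, Gamma_uvv = 1.248087, Gamma_vuu = 0.000000, Gamma_vuv = -0.799031, Gamma_vvv = 0.000000; k1 = (0.419568, 0.623159, -0.384223, 0.417825)
  k2: at (u, v) = (-0.828926, 0.464984), (du/dtau, dv/dtau) = (0.390751, 0.654495); Gamma_uuu = -0.550330, Gamma_uuv = 0.000000, Gamma_uvv = 1.236089, Gamma_vuu = 0.000000, Gamma_vuv = -0.803421, Gamma_vvv = 0.000000; k2 = (0.390751, 0.654495, -0.445469, 0.410941)
  k3: at (u, v) = (-0.831087, 0.467335), (du/dtau, dv/dtau) = (0.386157, 0.653979); Gamma_uuu = -0.551812, Gamma_uuv = 0.000000, Gamma_uvv = 1.236982, Gamma_vuu = 0.000000, Gamma_vuv = -0.803125, Gamma_vvv = 0.000000; k3 = (0.386157, 0.653979, -0.446758, 0.405641)
  k4: at (u, v) = (-0.802470, 0.516344), (du/dtau, dv/dtau) = (0.352554, 0.684005); Gamma_uuu = -0.531061, Gamma_uuv = 0.000000, Gamma_uvv = 1.224302, Gamma_vuu = 0.000000, Gamma_vuv = -0.806968, Gamma_vvv = 0.000000; k4 = (0.352554, 0.684005, -0.506797, 0.389198)
  Y <- Y + (h/6)(k1 + 2k2 + 2k3 + k4): u = -0.8022, v = 0.5164, du/dtau = 0.3527, dv/dtau = 0.6842


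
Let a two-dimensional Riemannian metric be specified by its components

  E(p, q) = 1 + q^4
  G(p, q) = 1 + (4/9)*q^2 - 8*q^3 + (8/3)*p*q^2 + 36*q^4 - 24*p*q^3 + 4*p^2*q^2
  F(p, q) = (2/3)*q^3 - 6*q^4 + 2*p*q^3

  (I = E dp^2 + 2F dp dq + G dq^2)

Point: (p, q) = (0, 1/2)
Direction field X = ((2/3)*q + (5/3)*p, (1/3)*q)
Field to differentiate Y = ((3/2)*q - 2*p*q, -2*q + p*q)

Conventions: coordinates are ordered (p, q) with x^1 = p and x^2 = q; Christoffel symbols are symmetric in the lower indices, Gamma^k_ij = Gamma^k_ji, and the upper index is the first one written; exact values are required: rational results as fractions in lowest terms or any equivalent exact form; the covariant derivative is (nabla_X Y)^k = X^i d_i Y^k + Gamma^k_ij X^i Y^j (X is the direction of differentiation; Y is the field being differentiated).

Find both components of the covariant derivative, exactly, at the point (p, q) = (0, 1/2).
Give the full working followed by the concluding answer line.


E = 17/16, F = -7/24, G = 85/36 at the point
E_p = 0, E_q = 1/2, F_p = 1/4, F_q = -5/2, G_p = -7/3, G_q = 112/9
EG - F^2 = 349/144;  g^inv = (144/349) * [[85/36, 7/24], [7/24, 17/16]]
first-kind symbols [ij,l] = (1/2)(d_i g_jl + d_j g_il - d_l g_ij): [pp,p] = E_p/2 = 0, [pp,q] = F_p - E_q/2 = 0, [pq,p] = E_q/2 = 1/4, [pq,q] = G_p/2 = -7/6, [qq,p] = F_q - G_p/2 = -4/3, [qq,q] = G_q/2 = 56/9
Gamma^p_ij = (G*[ij,p] - F*[ij,q])/(EG - F^2), Gamma^q_ij = (E*[ij,q] - F*[ij,p])/(EG - F^2)
Gamma_ppp = 0, Gamma_ppq = 36/349, Gamma_pqq = -192/349, Gamma_qpp = 0, Gamma_qpq = -168/349, Gamma_qqq = 896/349
X = (1/3, 1/6), Y = (3/4, -1) at the point

Answer: (nabla_X Y)^p = -55/4188, (nabla_X Y)^q = -345/698
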